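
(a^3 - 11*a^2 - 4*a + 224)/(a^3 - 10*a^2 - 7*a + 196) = (a - 8)/(a - 7)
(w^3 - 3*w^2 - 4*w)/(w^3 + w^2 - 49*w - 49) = w*(w - 4)/(w^2 - 49)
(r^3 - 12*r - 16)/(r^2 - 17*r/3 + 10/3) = 3*(r^3 - 12*r - 16)/(3*r^2 - 17*r + 10)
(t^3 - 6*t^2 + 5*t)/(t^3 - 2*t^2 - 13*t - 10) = t*(t - 1)/(t^2 + 3*t + 2)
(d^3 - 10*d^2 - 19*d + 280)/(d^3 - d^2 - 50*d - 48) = (d^2 - 2*d - 35)/(d^2 + 7*d + 6)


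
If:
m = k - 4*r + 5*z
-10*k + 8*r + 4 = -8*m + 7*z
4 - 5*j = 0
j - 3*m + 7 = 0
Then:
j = 4/5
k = 3*z/8 + 49/20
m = 13/5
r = 43*z/32 - 3/80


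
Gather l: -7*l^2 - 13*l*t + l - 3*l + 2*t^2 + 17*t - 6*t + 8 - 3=-7*l^2 + l*(-13*t - 2) + 2*t^2 + 11*t + 5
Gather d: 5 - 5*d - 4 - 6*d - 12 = -11*d - 11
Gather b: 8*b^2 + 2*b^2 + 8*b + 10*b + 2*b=10*b^2 + 20*b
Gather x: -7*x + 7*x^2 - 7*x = 7*x^2 - 14*x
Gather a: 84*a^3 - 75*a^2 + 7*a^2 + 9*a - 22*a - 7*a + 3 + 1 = 84*a^3 - 68*a^2 - 20*a + 4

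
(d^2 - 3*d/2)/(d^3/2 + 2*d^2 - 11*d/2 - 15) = d*(2*d - 3)/(d^3 + 4*d^2 - 11*d - 30)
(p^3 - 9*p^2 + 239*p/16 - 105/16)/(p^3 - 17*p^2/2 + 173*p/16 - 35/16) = (4*p - 3)/(4*p - 1)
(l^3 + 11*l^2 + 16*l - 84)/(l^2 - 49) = (l^2 + 4*l - 12)/(l - 7)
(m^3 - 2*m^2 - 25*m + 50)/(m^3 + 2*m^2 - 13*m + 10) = (m - 5)/(m - 1)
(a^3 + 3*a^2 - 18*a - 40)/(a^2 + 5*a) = a - 2 - 8/a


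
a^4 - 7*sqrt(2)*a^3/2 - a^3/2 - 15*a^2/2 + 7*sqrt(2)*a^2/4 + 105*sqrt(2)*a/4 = a*(a - 3)*(a + 5/2)*(a - 7*sqrt(2)/2)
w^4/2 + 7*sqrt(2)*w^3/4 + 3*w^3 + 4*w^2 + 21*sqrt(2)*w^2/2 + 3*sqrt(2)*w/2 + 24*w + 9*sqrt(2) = (w/2 + sqrt(2)/2)*(w + 6)*(w + sqrt(2))*(w + 3*sqrt(2)/2)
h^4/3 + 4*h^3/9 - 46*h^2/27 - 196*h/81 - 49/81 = (h/3 + 1/3)*(h - 7/3)*(h + 1/3)*(h + 7/3)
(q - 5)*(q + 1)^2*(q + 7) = q^4 + 4*q^3 - 30*q^2 - 68*q - 35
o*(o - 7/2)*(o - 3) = o^3 - 13*o^2/2 + 21*o/2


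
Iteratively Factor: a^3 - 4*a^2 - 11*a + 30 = (a - 5)*(a^2 + a - 6) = (a - 5)*(a + 3)*(a - 2)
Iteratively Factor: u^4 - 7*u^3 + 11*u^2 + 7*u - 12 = (u - 4)*(u^3 - 3*u^2 - u + 3) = (u - 4)*(u - 1)*(u^2 - 2*u - 3) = (u - 4)*(u - 3)*(u - 1)*(u + 1)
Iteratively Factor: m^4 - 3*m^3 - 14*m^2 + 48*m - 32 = (m + 4)*(m^3 - 7*m^2 + 14*m - 8) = (m - 2)*(m + 4)*(m^2 - 5*m + 4) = (m - 2)*(m - 1)*(m + 4)*(m - 4)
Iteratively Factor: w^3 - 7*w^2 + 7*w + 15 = (w + 1)*(w^2 - 8*w + 15) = (w - 5)*(w + 1)*(w - 3)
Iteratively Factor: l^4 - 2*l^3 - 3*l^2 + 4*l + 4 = (l + 1)*(l^3 - 3*l^2 + 4) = (l - 2)*(l + 1)*(l^2 - l - 2) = (l - 2)*(l + 1)^2*(l - 2)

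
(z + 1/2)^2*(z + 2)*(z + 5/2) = z^4 + 11*z^3/2 + 39*z^2/4 + 49*z/8 + 5/4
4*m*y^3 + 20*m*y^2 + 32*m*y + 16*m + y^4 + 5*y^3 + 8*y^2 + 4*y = (4*m + y)*(y + 1)*(y + 2)^2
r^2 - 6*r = r*(r - 6)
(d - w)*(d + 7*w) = d^2 + 6*d*w - 7*w^2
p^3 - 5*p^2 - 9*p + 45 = (p - 5)*(p - 3)*(p + 3)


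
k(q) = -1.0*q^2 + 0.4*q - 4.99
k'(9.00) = -17.60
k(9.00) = -82.39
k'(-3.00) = 6.40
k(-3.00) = -15.19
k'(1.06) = -1.72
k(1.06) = -5.69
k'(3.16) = -5.92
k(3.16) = -13.71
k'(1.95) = -3.50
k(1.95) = -8.01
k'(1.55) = -2.70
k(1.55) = -6.77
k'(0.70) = -1.00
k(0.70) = -5.20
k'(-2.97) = 6.34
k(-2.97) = -15.00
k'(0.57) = -0.74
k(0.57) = -5.09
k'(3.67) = -6.94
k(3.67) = -16.99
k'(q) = 0.4 - 2.0*q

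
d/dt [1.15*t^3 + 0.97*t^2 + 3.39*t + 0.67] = 3.45*t^2 + 1.94*t + 3.39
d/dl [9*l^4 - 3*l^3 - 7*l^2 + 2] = l*(36*l^2 - 9*l - 14)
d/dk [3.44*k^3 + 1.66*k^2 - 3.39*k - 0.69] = 10.32*k^2 + 3.32*k - 3.39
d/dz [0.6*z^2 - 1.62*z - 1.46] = 1.2*z - 1.62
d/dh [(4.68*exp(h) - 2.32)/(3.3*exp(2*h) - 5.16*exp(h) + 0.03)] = (-15.444*exp(2*h) + 15.312*exp(h) - 11.8308)*exp(h)/(10.89*exp(4*h) - 34.056*exp(3*h) + 26.8236*exp(2*h) - 0.3096*exp(h) + 0.0009)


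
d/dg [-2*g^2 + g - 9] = 1 - 4*g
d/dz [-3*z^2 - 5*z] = -6*z - 5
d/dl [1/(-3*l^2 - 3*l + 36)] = (2*l + 1)/(3*(l^2 + l - 12)^2)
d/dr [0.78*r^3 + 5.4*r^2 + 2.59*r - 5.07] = 2.34*r^2 + 10.8*r + 2.59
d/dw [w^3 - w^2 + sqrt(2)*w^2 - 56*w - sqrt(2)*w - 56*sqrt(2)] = 3*w^2 - 2*w + 2*sqrt(2)*w - 56 - sqrt(2)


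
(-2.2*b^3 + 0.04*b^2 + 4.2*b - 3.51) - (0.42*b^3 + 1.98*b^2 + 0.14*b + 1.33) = -2.62*b^3 - 1.94*b^2 + 4.06*b - 4.84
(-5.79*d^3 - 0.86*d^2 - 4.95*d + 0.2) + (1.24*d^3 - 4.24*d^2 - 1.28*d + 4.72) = -4.55*d^3 - 5.1*d^2 - 6.23*d + 4.92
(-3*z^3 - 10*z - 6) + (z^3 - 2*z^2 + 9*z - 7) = -2*z^3 - 2*z^2 - z - 13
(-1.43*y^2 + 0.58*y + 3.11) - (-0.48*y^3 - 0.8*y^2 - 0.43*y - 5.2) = 0.48*y^3 - 0.63*y^2 + 1.01*y + 8.31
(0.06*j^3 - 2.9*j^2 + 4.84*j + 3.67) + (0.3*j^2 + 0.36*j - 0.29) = 0.06*j^3 - 2.6*j^2 + 5.2*j + 3.38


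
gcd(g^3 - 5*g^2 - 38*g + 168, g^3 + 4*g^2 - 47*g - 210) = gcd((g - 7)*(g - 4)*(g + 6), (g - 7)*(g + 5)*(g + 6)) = g^2 - g - 42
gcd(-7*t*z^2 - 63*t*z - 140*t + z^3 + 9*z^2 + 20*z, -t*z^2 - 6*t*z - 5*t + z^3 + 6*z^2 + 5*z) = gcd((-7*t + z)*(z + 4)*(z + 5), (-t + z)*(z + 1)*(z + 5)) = z + 5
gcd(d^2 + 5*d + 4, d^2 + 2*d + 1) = d + 1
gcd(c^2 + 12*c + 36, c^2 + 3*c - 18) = c + 6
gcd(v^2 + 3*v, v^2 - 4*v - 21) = v + 3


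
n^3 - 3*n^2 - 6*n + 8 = (n - 4)*(n - 1)*(n + 2)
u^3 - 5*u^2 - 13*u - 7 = (u - 7)*(u + 1)^2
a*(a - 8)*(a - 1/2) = a^3 - 17*a^2/2 + 4*a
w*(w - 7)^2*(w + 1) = w^4 - 13*w^3 + 35*w^2 + 49*w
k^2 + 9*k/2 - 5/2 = (k - 1/2)*(k + 5)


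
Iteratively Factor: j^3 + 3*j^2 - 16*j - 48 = (j + 3)*(j^2 - 16) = (j - 4)*(j + 3)*(j + 4)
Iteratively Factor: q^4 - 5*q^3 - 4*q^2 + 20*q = (q + 2)*(q^3 - 7*q^2 + 10*q) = q*(q + 2)*(q^2 - 7*q + 10) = q*(q - 5)*(q + 2)*(q - 2)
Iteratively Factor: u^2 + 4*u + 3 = (u + 3)*(u + 1)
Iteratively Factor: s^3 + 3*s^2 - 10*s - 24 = (s + 2)*(s^2 + s - 12) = (s - 3)*(s + 2)*(s + 4)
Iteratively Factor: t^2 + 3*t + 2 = (t + 1)*(t + 2)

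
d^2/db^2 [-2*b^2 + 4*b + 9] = -4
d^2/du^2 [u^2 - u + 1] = 2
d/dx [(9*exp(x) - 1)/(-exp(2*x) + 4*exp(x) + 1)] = (9*exp(2*x) - 2*exp(x) + 13)*exp(x)/(exp(4*x) - 8*exp(3*x) + 14*exp(2*x) + 8*exp(x) + 1)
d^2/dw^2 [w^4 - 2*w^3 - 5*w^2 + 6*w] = 12*w^2 - 12*w - 10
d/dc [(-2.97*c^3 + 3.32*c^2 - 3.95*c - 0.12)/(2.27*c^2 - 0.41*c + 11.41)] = (-6.7419*c^4 + 2.4354*c^3 - 94.0578*c^2 + 76.3072*c - 45.1187)/(5.1529*c^4 - 1.8614*c^3 + 51.9695*c^2 - 9.3562*c + 130.1881)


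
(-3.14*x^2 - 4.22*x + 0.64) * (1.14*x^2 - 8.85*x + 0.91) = -3.5796*x^4 + 22.9782*x^3 + 35.2192*x^2 - 9.5042*x + 0.5824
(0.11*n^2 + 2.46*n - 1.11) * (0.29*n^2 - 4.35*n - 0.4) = 0.0319*n^4 + 0.2349*n^3 - 11.0669*n^2 + 3.8445*n + 0.444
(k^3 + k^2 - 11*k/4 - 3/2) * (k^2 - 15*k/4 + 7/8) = k^5 - 11*k^4/4 - 45*k^3/8 + 155*k^2/16 + 103*k/32 - 21/16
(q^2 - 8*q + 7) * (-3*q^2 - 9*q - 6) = -3*q^4 + 15*q^3 + 45*q^2 - 15*q - 42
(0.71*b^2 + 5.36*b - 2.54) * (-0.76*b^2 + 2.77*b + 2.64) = -0.5396*b^4 - 2.1069*b^3 + 18.652*b^2 + 7.1146*b - 6.7056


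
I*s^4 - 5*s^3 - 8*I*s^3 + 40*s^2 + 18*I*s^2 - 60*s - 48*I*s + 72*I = (s - 6)*(s - 2)*(s + 6*I)*(I*s + 1)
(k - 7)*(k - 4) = k^2 - 11*k + 28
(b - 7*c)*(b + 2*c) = b^2 - 5*b*c - 14*c^2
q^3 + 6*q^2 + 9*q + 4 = (q + 1)^2*(q + 4)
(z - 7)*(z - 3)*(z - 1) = z^3 - 11*z^2 + 31*z - 21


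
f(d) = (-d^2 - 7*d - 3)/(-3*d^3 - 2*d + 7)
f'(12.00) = -0.00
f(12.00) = 0.04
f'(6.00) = -0.03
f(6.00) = 0.12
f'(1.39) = -16.76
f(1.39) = 3.82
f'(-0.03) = -1.10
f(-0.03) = -0.40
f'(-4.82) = 0.02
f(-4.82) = 0.02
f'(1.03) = -52.58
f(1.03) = -6.78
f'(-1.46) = 0.08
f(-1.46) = 0.26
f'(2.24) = -0.78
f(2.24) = 0.76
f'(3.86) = -0.12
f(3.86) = 0.26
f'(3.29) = -0.20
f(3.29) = 0.35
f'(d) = (-2*d - 7)/(-3*d^3 - 2*d + 7) + (9*d^2 + 2)*(-d^2 - 7*d - 3)/(-3*d^3 - 2*d + 7)^2 = ((2*d + 7)*(3*d^3 + 2*d - 7) - (9*d^2 + 2)*(d^2 + 7*d + 3))/(3*d^3 + 2*d - 7)^2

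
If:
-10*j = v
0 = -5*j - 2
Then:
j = -2/5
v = 4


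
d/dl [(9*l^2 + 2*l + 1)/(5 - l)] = (-9*l^2 + 90*l + 11)/(l^2 - 10*l + 25)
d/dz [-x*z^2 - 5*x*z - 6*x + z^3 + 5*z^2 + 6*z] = -2*x*z - 5*x + 3*z^2 + 10*z + 6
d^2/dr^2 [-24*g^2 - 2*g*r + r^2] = 2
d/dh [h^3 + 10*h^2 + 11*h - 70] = 3*h^2 + 20*h + 11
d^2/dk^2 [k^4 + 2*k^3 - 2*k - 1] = 12*k*(k + 1)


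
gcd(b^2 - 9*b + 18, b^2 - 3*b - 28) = 1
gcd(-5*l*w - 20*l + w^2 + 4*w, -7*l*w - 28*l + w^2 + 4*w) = w + 4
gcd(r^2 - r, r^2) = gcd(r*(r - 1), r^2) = r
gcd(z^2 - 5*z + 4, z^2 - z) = z - 1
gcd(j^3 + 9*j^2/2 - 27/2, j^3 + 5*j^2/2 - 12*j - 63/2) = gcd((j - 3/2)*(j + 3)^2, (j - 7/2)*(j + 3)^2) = j^2 + 6*j + 9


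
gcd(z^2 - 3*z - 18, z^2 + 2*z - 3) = z + 3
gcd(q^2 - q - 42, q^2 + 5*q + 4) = 1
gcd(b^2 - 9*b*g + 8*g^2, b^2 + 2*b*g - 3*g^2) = b - g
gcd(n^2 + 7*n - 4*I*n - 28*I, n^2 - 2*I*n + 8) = n - 4*I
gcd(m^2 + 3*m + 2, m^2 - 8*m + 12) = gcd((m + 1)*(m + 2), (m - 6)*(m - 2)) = 1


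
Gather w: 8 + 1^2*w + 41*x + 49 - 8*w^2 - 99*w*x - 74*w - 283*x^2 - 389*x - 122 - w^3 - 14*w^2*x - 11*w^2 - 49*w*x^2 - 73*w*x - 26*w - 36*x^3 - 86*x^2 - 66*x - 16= -w^3 + w^2*(-14*x - 19) + w*(-49*x^2 - 172*x - 99) - 36*x^3 - 369*x^2 - 414*x - 81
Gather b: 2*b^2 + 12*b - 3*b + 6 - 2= 2*b^2 + 9*b + 4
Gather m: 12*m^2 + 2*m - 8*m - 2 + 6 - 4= 12*m^2 - 6*m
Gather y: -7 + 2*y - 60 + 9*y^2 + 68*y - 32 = 9*y^2 + 70*y - 99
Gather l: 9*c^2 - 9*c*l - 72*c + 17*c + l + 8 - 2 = 9*c^2 - 55*c + l*(1 - 9*c) + 6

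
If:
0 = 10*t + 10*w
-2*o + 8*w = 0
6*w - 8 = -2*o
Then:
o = 16/7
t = -4/7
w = 4/7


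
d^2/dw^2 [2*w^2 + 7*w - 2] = 4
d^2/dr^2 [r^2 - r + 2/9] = 2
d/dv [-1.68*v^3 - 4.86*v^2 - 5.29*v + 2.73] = -5.04*v^2 - 9.72*v - 5.29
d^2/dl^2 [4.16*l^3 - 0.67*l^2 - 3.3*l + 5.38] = 24.96*l - 1.34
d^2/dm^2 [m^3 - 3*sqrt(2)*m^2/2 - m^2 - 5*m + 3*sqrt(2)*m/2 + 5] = 6*m - 3*sqrt(2) - 2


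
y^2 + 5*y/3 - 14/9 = (y - 2/3)*(y + 7/3)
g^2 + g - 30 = (g - 5)*(g + 6)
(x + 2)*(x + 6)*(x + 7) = x^3 + 15*x^2 + 68*x + 84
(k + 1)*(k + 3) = k^2 + 4*k + 3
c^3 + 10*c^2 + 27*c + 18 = (c + 1)*(c + 3)*(c + 6)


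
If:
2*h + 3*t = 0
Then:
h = -3*t/2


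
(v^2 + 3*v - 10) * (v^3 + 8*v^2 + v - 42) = v^5 + 11*v^4 + 15*v^3 - 119*v^2 - 136*v + 420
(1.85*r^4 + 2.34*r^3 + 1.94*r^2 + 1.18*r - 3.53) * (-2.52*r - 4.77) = -4.662*r^5 - 14.7213*r^4 - 16.0506*r^3 - 12.2274*r^2 + 3.267*r + 16.8381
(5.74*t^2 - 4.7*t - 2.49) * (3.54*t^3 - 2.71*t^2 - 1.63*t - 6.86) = 20.3196*t^5 - 32.1934*t^4 - 5.4338*t^3 - 24.9675*t^2 + 36.3007*t + 17.0814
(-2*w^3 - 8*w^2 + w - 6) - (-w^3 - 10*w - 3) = -w^3 - 8*w^2 + 11*w - 3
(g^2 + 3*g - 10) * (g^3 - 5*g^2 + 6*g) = g^5 - 2*g^4 - 19*g^3 + 68*g^2 - 60*g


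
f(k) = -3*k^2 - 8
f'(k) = -6*k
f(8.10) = -204.83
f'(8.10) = -48.60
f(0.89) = -10.38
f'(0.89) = -5.34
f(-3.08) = -36.46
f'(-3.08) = 18.48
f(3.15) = -37.77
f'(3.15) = -18.90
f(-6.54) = -136.31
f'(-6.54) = 39.24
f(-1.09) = -11.56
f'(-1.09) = 6.54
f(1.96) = -19.52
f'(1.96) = -11.76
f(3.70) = -49.07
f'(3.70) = -22.20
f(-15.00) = -683.00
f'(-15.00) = 90.00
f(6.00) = -116.00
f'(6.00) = -36.00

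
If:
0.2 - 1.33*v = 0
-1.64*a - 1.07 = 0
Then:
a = -0.65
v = 0.15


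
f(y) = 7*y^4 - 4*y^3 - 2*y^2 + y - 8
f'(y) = 28*y^3 - 12*y^2 - 4*y + 1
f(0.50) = -8.06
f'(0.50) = -0.50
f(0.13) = -7.91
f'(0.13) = 0.34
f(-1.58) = 44.83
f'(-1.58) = -133.08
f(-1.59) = 46.17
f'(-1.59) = -135.53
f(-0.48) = -8.13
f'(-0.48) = -2.94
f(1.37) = 3.99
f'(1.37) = 45.00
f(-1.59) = 46.17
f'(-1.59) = -135.53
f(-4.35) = 2785.48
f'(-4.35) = -2513.43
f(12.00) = 137956.00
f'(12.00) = 46609.00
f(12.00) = 137956.00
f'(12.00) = 46609.00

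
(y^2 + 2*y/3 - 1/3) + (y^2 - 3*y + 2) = 2*y^2 - 7*y/3 + 5/3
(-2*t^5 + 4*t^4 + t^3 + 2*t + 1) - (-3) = -2*t^5 + 4*t^4 + t^3 + 2*t + 4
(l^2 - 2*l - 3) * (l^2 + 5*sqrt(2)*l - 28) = l^4 - 2*l^3 + 5*sqrt(2)*l^3 - 31*l^2 - 10*sqrt(2)*l^2 - 15*sqrt(2)*l + 56*l + 84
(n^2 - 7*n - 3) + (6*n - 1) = n^2 - n - 4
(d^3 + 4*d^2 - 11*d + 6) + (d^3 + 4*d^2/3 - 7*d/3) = 2*d^3 + 16*d^2/3 - 40*d/3 + 6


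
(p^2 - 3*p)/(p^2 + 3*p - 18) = p/(p + 6)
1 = 1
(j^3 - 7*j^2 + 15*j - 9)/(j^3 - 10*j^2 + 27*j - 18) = (j - 3)/(j - 6)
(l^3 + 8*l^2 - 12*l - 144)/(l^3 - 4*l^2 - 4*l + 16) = (l^2 + 12*l + 36)/(l^2 - 4)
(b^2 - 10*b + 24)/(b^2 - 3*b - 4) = (b - 6)/(b + 1)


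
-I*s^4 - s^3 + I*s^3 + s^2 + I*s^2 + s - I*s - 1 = (s - 1)^2*(s - I)*(-I*s - I)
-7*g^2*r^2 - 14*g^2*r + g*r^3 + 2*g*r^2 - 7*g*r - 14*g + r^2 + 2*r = (-7*g + r)*(r + 2)*(g*r + 1)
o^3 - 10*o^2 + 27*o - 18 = (o - 6)*(o - 3)*(o - 1)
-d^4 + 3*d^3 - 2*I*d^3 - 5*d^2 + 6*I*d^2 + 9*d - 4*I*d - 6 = (d - 2)*(d + 3*I)*(I*d + 1)*(I*d - I)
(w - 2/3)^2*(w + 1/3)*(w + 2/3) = w^4 - w^3/3 - 2*w^2/3 + 4*w/27 + 8/81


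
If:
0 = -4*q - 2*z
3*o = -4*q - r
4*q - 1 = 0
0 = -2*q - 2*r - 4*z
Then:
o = -7/12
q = 1/4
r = 3/4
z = -1/2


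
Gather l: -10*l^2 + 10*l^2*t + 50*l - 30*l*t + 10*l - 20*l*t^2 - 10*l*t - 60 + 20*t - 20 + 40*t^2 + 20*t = l^2*(10*t - 10) + l*(-20*t^2 - 40*t + 60) + 40*t^2 + 40*t - 80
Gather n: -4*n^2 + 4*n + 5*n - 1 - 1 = -4*n^2 + 9*n - 2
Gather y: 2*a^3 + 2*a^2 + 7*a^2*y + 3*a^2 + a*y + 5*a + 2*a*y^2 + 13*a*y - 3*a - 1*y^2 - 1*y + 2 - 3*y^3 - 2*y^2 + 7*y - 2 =2*a^3 + 5*a^2 + 2*a - 3*y^3 + y^2*(2*a - 3) + y*(7*a^2 + 14*a + 6)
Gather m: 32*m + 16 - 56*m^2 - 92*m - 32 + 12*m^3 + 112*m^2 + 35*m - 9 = 12*m^3 + 56*m^2 - 25*m - 25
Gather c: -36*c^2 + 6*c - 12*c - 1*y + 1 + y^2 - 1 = -36*c^2 - 6*c + y^2 - y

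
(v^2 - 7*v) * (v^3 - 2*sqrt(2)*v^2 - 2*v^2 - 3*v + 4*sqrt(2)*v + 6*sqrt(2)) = v^5 - 9*v^4 - 2*sqrt(2)*v^4 + 11*v^3 + 18*sqrt(2)*v^3 - 22*sqrt(2)*v^2 + 21*v^2 - 42*sqrt(2)*v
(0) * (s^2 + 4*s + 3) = 0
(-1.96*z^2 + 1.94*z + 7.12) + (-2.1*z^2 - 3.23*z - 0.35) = -4.06*z^2 - 1.29*z + 6.77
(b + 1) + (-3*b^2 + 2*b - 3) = -3*b^2 + 3*b - 2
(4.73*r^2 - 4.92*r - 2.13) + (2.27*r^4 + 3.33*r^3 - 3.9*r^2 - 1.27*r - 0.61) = 2.27*r^4 + 3.33*r^3 + 0.830000000000001*r^2 - 6.19*r - 2.74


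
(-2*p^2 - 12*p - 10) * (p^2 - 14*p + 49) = -2*p^4 + 16*p^3 + 60*p^2 - 448*p - 490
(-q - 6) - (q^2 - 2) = -q^2 - q - 4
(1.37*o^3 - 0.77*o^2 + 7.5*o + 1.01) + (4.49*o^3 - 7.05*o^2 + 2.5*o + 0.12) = 5.86*o^3 - 7.82*o^2 + 10.0*o + 1.13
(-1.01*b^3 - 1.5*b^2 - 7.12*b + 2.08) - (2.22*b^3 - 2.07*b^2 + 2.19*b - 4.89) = -3.23*b^3 + 0.57*b^2 - 9.31*b + 6.97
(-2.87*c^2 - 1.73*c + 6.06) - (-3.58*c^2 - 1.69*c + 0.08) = 0.71*c^2 - 0.04*c + 5.98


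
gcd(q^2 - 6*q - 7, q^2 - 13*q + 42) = q - 7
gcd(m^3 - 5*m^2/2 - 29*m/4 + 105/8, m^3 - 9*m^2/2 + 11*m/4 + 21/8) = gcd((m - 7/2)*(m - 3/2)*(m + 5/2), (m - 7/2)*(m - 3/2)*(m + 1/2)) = m^2 - 5*m + 21/4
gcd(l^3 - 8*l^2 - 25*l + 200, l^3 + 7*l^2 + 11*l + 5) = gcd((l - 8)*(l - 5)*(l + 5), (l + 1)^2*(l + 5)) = l + 5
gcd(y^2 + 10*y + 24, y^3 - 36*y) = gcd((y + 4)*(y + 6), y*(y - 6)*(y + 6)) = y + 6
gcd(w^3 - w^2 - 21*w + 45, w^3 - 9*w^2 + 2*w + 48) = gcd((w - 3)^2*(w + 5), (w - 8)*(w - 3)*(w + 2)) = w - 3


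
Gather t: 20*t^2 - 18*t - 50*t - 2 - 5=20*t^2 - 68*t - 7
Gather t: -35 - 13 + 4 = -44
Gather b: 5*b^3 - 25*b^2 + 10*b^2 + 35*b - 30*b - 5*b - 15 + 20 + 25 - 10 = 5*b^3 - 15*b^2 + 20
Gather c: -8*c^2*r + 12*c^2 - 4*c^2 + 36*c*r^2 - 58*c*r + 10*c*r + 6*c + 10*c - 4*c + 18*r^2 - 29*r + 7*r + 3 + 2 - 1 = c^2*(8 - 8*r) + c*(36*r^2 - 48*r + 12) + 18*r^2 - 22*r + 4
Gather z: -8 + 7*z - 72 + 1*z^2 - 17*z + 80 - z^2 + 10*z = 0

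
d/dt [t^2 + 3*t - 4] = 2*t + 3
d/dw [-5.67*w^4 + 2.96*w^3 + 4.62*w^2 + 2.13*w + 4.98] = -22.68*w^3 + 8.88*w^2 + 9.24*w + 2.13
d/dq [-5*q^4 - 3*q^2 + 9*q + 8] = -20*q^3 - 6*q + 9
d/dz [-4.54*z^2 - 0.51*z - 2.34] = -9.08*z - 0.51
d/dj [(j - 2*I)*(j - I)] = 2*j - 3*I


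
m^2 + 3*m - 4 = (m - 1)*(m + 4)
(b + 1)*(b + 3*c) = b^2 + 3*b*c + b + 3*c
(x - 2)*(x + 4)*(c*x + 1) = c*x^3 + 2*c*x^2 - 8*c*x + x^2 + 2*x - 8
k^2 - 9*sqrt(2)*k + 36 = (k - 6*sqrt(2))*(k - 3*sqrt(2))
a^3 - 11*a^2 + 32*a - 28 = (a - 7)*(a - 2)^2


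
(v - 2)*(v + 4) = v^2 + 2*v - 8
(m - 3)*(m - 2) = m^2 - 5*m + 6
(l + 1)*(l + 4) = l^2 + 5*l + 4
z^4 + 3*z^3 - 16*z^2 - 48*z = z*(z - 4)*(z + 3)*(z + 4)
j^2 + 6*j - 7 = (j - 1)*(j + 7)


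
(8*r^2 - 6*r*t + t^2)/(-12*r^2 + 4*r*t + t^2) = (-4*r + t)/(6*r + t)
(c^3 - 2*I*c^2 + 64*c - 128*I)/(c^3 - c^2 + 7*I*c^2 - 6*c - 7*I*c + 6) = (c^3 - 2*I*c^2 + 64*c - 128*I)/(c^3 + c^2*(-1 + 7*I) - c*(6 + 7*I) + 6)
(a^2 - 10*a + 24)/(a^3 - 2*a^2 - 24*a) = (a - 4)/(a*(a + 4))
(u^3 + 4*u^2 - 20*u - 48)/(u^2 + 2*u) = u + 2 - 24/u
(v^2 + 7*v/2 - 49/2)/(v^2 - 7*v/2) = (v + 7)/v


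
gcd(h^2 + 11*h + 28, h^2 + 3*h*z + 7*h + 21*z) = h + 7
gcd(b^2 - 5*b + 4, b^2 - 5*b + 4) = b^2 - 5*b + 4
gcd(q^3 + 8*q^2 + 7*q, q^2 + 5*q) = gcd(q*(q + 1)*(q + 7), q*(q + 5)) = q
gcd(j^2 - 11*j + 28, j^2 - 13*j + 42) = j - 7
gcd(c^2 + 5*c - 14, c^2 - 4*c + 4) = c - 2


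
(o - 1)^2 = o^2 - 2*o + 1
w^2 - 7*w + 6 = (w - 6)*(w - 1)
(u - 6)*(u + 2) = u^2 - 4*u - 12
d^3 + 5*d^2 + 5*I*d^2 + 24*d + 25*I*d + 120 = (d + 5)*(d - 3*I)*(d + 8*I)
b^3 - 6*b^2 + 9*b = b*(b - 3)^2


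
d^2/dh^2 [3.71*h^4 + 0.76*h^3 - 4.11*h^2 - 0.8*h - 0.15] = 44.52*h^2 + 4.56*h - 8.22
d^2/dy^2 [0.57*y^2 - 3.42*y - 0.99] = 1.14000000000000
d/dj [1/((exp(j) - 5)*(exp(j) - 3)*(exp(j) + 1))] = -((exp(j) - 5)*(exp(j) - 3) + (exp(j) - 5)*(exp(j) + 1) + (exp(j) - 3)*(exp(j) + 1))/(4*(exp(j) - 5)^2*(exp(j) - 3)^2*cosh(j/2)^2)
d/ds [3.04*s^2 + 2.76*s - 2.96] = 6.08*s + 2.76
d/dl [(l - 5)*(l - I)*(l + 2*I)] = 3*l^2 + 2*l*(-5 + I) + 2 - 5*I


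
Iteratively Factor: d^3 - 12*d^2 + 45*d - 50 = (d - 5)*(d^2 - 7*d + 10) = (d - 5)^2*(d - 2)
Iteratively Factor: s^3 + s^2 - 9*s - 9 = (s + 1)*(s^2 - 9) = (s + 1)*(s + 3)*(s - 3)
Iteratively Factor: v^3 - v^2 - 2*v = (v - 2)*(v^2 + v) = v*(v - 2)*(v + 1)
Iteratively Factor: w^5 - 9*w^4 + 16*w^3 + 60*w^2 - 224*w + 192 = (w - 2)*(w^4 - 7*w^3 + 2*w^2 + 64*w - 96) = (w - 2)^2*(w^3 - 5*w^2 - 8*w + 48) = (w - 4)*(w - 2)^2*(w^2 - w - 12) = (w - 4)^2*(w - 2)^2*(w + 3)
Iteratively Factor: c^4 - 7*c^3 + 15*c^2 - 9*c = (c)*(c^3 - 7*c^2 + 15*c - 9) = c*(c - 1)*(c^2 - 6*c + 9) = c*(c - 3)*(c - 1)*(c - 3)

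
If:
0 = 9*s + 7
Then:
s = -7/9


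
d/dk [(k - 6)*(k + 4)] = 2*k - 2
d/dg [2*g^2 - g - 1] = 4*g - 1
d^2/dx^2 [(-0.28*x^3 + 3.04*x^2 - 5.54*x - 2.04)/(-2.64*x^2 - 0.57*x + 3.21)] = (-1.77635683940025e-15*x^5 + 91.2999600000001*x^3 - 72.339048*x^2 + 317.418696*x - 6.474708)/(18.399744*x^6 + 11.918016*x^5 - 64.54404*x^4 - 28.797255*x^3 + 78.479685*x^2 + 17.620011*x - 33.076161)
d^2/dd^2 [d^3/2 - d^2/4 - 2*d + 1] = 3*d - 1/2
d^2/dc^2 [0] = 0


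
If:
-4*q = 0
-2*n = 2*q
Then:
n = 0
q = 0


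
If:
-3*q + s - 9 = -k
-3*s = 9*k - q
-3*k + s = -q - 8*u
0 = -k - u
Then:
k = -3/10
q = -63/20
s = -3/20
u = 3/10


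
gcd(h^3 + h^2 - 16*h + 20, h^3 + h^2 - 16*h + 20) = h^3 + h^2 - 16*h + 20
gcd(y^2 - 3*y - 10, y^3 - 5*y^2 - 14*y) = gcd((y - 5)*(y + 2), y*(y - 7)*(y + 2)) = y + 2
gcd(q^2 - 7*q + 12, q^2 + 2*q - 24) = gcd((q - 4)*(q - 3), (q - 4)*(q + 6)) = q - 4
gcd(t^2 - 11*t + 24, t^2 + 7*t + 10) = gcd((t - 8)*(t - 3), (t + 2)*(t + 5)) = 1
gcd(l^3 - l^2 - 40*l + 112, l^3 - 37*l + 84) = l^2 + 3*l - 28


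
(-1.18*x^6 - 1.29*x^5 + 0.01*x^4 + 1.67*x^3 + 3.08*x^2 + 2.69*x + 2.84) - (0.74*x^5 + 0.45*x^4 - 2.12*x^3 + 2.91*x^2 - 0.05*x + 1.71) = -1.18*x^6 - 2.03*x^5 - 0.44*x^4 + 3.79*x^3 + 0.17*x^2 + 2.74*x + 1.13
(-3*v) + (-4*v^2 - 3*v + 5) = -4*v^2 - 6*v + 5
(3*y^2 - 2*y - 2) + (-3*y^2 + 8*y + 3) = 6*y + 1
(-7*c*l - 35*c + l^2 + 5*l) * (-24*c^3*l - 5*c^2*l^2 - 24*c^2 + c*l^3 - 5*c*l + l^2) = 168*c^4*l^2 + 840*c^4*l + 11*c^3*l^3 + 55*c^3*l^2 + 168*c^3*l + 840*c^3 - 12*c^2*l^4 - 60*c^2*l^3 + 11*c^2*l^2 + 55*c^2*l + c*l^5 + 5*c*l^4 - 12*c*l^3 - 60*c*l^2 + l^4 + 5*l^3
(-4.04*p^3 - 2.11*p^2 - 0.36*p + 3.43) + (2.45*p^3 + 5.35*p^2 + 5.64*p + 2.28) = -1.59*p^3 + 3.24*p^2 + 5.28*p + 5.71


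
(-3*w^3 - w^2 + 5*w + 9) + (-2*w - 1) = -3*w^3 - w^2 + 3*w + 8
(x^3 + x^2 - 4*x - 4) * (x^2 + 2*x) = x^5 + 3*x^4 - 2*x^3 - 12*x^2 - 8*x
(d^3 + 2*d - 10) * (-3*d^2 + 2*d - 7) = -3*d^5 + 2*d^4 - 13*d^3 + 34*d^2 - 34*d + 70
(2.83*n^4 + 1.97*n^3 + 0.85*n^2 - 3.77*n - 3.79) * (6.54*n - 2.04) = 18.5082*n^5 + 7.1106*n^4 + 1.5402*n^3 - 26.3898*n^2 - 17.0958*n + 7.7316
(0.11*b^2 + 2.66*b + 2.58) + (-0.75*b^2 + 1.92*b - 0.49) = -0.64*b^2 + 4.58*b + 2.09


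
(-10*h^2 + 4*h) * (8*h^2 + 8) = -80*h^4 + 32*h^3 - 80*h^2 + 32*h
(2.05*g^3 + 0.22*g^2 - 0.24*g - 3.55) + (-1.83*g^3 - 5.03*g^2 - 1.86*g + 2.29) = 0.22*g^3 - 4.81*g^2 - 2.1*g - 1.26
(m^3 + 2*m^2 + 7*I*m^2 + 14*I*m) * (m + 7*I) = m^4 + 2*m^3 + 14*I*m^3 - 49*m^2 + 28*I*m^2 - 98*m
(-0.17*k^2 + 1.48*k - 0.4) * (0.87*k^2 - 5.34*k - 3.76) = -0.1479*k^4 + 2.1954*k^3 - 7.612*k^2 - 3.4288*k + 1.504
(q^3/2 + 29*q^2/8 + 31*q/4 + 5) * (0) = 0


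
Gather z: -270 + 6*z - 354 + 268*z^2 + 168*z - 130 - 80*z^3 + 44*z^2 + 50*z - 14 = -80*z^3 + 312*z^2 + 224*z - 768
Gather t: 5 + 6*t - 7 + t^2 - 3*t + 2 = t^2 + 3*t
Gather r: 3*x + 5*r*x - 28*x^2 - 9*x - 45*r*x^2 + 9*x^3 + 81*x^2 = r*(-45*x^2 + 5*x) + 9*x^3 + 53*x^2 - 6*x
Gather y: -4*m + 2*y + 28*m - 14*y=24*m - 12*y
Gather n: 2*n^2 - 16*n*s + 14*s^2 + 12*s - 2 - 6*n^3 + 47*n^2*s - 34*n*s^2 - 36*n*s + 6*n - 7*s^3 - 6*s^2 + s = -6*n^3 + n^2*(47*s + 2) + n*(-34*s^2 - 52*s + 6) - 7*s^3 + 8*s^2 + 13*s - 2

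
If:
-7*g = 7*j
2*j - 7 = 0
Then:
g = -7/2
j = 7/2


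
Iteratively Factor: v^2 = (v)*(v)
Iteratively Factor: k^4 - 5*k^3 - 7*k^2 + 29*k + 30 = (k - 3)*(k^3 - 2*k^2 - 13*k - 10) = (k - 3)*(k + 1)*(k^2 - 3*k - 10) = (k - 3)*(k + 1)*(k + 2)*(k - 5)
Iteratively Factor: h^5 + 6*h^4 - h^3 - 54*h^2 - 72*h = (h + 3)*(h^4 + 3*h^3 - 10*h^2 - 24*h) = h*(h + 3)*(h^3 + 3*h^2 - 10*h - 24) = h*(h + 2)*(h + 3)*(h^2 + h - 12) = h*(h - 3)*(h + 2)*(h + 3)*(h + 4)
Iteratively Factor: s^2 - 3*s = (s - 3)*(s)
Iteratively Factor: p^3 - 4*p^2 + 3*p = (p - 1)*(p^2 - 3*p) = p*(p - 1)*(p - 3)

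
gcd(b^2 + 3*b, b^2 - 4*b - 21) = b + 3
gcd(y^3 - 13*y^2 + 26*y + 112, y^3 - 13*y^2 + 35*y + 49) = y - 7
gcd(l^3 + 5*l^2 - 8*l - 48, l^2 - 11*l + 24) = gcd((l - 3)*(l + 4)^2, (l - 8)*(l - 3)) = l - 3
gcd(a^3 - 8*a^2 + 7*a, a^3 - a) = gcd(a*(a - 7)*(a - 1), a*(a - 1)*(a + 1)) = a^2 - a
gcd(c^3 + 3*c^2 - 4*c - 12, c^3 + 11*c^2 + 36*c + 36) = c^2 + 5*c + 6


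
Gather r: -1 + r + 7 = r + 6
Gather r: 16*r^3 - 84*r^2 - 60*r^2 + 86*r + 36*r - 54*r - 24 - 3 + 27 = 16*r^3 - 144*r^2 + 68*r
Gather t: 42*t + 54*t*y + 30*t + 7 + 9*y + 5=t*(54*y + 72) + 9*y + 12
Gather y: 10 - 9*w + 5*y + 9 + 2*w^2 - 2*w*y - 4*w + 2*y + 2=2*w^2 - 13*w + y*(7 - 2*w) + 21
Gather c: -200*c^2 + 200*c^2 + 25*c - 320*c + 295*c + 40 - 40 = 0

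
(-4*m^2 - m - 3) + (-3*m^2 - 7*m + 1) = -7*m^2 - 8*m - 2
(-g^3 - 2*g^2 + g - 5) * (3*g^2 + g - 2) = -3*g^5 - 7*g^4 + 3*g^3 - 10*g^2 - 7*g + 10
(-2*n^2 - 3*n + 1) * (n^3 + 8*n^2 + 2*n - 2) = -2*n^5 - 19*n^4 - 27*n^3 + 6*n^2 + 8*n - 2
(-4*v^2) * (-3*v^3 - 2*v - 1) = 12*v^5 + 8*v^3 + 4*v^2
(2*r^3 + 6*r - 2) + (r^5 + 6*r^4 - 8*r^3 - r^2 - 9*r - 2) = r^5 + 6*r^4 - 6*r^3 - r^2 - 3*r - 4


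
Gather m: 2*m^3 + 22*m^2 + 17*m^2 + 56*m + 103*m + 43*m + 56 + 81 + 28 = 2*m^3 + 39*m^2 + 202*m + 165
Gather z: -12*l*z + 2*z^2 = -12*l*z + 2*z^2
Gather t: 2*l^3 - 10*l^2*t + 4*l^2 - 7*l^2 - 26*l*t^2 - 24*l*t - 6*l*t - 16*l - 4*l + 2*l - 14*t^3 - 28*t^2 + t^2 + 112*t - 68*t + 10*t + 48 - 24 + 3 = 2*l^3 - 3*l^2 - 18*l - 14*t^3 + t^2*(-26*l - 27) + t*(-10*l^2 - 30*l + 54) + 27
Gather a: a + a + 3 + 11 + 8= 2*a + 22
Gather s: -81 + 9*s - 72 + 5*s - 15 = 14*s - 168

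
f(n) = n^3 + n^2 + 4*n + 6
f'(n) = 3*n^2 + 2*n + 4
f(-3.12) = -27.12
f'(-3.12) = 26.96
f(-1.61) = -2.02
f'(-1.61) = 8.56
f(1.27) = 14.74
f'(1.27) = 11.38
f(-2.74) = -18.02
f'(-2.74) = 21.04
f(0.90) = 11.14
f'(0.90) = 8.23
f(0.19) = 6.80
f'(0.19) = 4.49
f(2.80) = 46.99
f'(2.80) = 33.12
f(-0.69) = 3.39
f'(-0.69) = 4.05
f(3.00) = 54.00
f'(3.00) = 37.00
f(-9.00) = -678.00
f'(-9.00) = 229.00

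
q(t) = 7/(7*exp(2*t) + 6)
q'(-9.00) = 0.00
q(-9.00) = 1.17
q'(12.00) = 0.00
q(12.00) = 0.00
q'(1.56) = -0.08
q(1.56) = 0.04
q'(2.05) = -0.03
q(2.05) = 0.02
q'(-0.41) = -0.52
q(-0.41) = 0.77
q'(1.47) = -0.10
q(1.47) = 0.05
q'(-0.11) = -0.58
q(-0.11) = 0.60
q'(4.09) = -0.00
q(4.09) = 0.00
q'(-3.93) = -0.00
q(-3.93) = 1.17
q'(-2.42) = -0.02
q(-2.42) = 1.16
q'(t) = -98*exp(2*t)/(7*exp(2*t) + 6)^2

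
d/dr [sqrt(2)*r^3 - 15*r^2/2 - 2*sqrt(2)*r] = 3*sqrt(2)*r^2 - 15*r - 2*sqrt(2)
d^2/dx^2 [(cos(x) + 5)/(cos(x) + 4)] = (sin(x)^2 + 4*cos(x) + 1)/(cos(x) + 4)^3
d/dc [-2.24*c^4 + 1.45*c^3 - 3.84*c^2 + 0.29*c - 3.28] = -8.96*c^3 + 4.35*c^2 - 7.68*c + 0.29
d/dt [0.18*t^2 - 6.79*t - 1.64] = 0.36*t - 6.79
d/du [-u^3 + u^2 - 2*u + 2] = -3*u^2 + 2*u - 2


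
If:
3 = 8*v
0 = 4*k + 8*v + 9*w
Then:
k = -9*w/4 - 3/4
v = 3/8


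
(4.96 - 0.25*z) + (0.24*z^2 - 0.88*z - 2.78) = 0.24*z^2 - 1.13*z + 2.18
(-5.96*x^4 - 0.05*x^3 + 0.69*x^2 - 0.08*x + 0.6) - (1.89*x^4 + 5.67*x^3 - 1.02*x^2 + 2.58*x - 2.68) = -7.85*x^4 - 5.72*x^3 + 1.71*x^2 - 2.66*x + 3.28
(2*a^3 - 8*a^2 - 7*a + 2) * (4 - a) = -2*a^4 + 16*a^3 - 25*a^2 - 30*a + 8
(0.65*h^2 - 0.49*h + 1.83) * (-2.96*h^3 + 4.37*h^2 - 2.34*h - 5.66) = -1.924*h^5 + 4.2909*h^4 - 9.0791*h^3 + 5.4647*h^2 - 1.5088*h - 10.3578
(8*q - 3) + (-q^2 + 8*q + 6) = -q^2 + 16*q + 3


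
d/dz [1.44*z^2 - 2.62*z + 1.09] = 2.88*z - 2.62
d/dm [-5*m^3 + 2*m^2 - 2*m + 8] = -15*m^2 + 4*m - 2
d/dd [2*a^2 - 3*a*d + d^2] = -3*a + 2*d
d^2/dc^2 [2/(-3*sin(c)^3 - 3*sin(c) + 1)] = 6*(27*sin(c)^6 - 30*sin(c)^4 + 9*sin(c)^3 - 15*sin(c)^2 - 5*sin(c) - 6)/(3*sin(c)^3 + 3*sin(c) - 1)^3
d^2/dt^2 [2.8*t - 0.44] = 0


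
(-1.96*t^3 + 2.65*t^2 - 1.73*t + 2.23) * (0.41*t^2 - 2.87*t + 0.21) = -0.8036*t^5 + 6.7117*t^4 - 8.7264*t^3 + 6.4359*t^2 - 6.7634*t + 0.4683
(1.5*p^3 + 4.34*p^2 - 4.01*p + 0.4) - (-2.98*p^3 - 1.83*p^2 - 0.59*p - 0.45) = 4.48*p^3 + 6.17*p^2 - 3.42*p + 0.85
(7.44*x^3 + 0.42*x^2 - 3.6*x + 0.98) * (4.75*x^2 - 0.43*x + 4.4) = 35.34*x^5 - 1.2042*x^4 + 15.4554*x^3 + 8.051*x^2 - 16.2614*x + 4.312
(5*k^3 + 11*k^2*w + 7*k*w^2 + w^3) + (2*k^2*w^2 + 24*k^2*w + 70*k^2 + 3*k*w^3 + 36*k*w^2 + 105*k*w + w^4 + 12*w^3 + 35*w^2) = 5*k^3 + 2*k^2*w^2 + 35*k^2*w + 70*k^2 + 3*k*w^3 + 43*k*w^2 + 105*k*w + w^4 + 13*w^3 + 35*w^2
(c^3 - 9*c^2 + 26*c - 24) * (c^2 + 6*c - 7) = c^5 - 3*c^4 - 35*c^3 + 195*c^2 - 326*c + 168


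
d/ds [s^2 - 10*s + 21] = 2*s - 10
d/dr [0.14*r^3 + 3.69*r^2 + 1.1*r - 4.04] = 0.42*r^2 + 7.38*r + 1.1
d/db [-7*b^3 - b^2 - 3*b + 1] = -21*b^2 - 2*b - 3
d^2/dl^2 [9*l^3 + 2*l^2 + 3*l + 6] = 54*l + 4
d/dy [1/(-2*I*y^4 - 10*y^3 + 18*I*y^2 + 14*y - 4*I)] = (-4*I*y - 7)/(2*(y^6 - 8*I*y^5 - 26*y^4 + 44*I*y^3 + 41*y^2 - 20*I*y - 4))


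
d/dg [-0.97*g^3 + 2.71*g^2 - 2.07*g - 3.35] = -2.91*g^2 + 5.42*g - 2.07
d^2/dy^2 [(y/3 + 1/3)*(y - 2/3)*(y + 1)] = 2*y + 8/9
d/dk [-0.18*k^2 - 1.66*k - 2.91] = -0.36*k - 1.66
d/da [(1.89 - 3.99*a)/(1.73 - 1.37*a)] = (7.462182 - 5.909358*a)/(1.37*a - 1.73)^3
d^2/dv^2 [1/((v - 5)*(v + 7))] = 2*((v - 5)^2 + (v - 5)*(v + 7) + (v + 7)^2)/((v - 5)^3*(v + 7)^3)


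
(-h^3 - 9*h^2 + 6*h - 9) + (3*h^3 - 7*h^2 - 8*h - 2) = 2*h^3 - 16*h^2 - 2*h - 11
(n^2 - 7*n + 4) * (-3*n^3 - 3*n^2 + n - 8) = -3*n^5 + 18*n^4 + 10*n^3 - 27*n^2 + 60*n - 32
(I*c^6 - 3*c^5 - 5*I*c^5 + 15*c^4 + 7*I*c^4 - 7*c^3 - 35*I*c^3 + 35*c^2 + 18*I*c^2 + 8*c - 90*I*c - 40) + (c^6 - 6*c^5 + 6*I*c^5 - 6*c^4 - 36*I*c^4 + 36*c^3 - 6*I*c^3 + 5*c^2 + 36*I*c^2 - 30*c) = c^6 + I*c^6 - 9*c^5 + I*c^5 + 9*c^4 - 29*I*c^4 + 29*c^3 - 41*I*c^3 + 40*c^2 + 54*I*c^2 - 22*c - 90*I*c - 40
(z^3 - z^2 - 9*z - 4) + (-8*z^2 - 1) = z^3 - 9*z^2 - 9*z - 5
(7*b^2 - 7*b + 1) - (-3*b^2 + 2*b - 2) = 10*b^2 - 9*b + 3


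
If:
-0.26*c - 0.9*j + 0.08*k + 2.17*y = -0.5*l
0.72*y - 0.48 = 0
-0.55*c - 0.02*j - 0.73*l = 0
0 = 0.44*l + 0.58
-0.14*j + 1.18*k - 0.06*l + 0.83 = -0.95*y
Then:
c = 1.74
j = 0.26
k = -1.28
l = -1.32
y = 0.67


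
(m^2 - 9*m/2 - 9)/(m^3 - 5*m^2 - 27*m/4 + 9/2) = 2/(2*m - 1)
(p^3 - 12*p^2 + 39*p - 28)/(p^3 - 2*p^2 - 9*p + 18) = (p^3 - 12*p^2 + 39*p - 28)/(p^3 - 2*p^2 - 9*p + 18)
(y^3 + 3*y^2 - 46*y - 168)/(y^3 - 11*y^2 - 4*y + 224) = (y + 6)/(y - 8)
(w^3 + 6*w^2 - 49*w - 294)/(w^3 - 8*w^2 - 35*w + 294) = (w + 7)/(w - 7)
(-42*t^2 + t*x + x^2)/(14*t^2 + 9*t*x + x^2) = (-6*t + x)/(2*t + x)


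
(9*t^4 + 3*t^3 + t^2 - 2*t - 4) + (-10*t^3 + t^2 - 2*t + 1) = 9*t^4 - 7*t^3 + 2*t^2 - 4*t - 3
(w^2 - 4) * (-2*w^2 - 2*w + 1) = -2*w^4 - 2*w^3 + 9*w^2 + 8*w - 4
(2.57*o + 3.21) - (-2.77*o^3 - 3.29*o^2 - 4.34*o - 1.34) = 2.77*o^3 + 3.29*o^2 + 6.91*o + 4.55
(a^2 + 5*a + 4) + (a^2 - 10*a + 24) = 2*a^2 - 5*a + 28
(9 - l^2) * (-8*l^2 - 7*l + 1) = 8*l^4 + 7*l^3 - 73*l^2 - 63*l + 9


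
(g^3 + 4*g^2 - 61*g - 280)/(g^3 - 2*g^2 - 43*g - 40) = (g + 7)/(g + 1)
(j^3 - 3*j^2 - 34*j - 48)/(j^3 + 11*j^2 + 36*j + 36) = (j - 8)/(j + 6)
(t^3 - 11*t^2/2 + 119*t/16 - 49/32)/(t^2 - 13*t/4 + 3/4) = (8*t^2 - 42*t + 49)/(8*(t - 3))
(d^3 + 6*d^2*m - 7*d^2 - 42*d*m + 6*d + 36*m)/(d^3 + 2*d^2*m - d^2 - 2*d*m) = (d^2 + 6*d*m - 6*d - 36*m)/(d*(d + 2*m))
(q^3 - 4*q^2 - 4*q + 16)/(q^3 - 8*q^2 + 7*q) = (q^3 - 4*q^2 - 4*q + 16)/(q*(q^2 - 8*q + 7))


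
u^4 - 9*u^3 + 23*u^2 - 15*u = u*(u - 5)*(u - 3)*(u - 1)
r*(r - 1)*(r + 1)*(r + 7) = r^4 + 7*r^3 - r^2 - 7*r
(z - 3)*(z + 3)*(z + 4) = z^3 + 4*z^2 - 9*z - 36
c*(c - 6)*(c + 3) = c^3 - 3*c^2 - 18*c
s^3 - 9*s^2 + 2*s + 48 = (s - 8)*(s - 3)*(s + 2)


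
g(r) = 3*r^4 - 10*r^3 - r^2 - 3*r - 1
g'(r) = 12*r^3 - 30*r^2 - 2*r - 3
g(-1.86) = 101.38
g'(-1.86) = -180.29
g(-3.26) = 683.45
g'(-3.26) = -731.06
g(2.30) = -50.91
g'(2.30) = -20.30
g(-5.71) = 5034.30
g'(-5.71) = -3203.74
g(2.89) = -50.13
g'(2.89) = 30.31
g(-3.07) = 554.62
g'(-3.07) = -626.82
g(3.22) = -32.38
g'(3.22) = 80.14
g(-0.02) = -0.94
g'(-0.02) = -2.97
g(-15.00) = 185444.00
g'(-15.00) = -47223.00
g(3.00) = -46.00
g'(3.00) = 45.00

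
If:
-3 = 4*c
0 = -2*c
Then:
No Solution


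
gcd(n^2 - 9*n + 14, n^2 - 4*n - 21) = n - 7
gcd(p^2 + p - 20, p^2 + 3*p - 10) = p + 5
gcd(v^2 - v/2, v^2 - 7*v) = v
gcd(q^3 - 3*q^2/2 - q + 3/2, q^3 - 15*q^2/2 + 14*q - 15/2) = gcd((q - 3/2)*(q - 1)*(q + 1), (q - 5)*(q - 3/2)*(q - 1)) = q^2 - 5*q/2 + 3/2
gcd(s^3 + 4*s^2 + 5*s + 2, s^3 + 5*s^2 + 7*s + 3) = s^2 + 2*s + 1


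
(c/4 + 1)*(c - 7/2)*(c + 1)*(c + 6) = c^4/4 + 15*c^3/8 - 9*c^2/8 - 95*c/4 - 21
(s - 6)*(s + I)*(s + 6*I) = s^3 - 6*s^2 + 7*I*s^2 - 6*s - 42*I*s + 36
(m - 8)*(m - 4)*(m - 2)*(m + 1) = m^4 - 13*m^3 + 42*m^2 - 8*m - 64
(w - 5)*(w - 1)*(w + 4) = w^3 - 2*w^2 - 19*w + 20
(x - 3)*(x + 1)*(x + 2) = x^3 - 7*x - 6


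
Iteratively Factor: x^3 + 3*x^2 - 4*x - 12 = (x + 3)*(x^2 - 4) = (x + 2)*(x + 3)*(x - 2)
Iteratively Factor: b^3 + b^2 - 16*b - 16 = (b + 1)*(b^2 - 16) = (b + 1)*(b + 4)*(b - 4)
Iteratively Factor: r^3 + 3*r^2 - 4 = (r + 2)*(r^2 + r - 2) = (r + 2)^2*(r - 1)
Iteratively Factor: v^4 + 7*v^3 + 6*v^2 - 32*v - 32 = (v + 4)*(v^3 + 3*v^2 - 6*v - 8) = (v + 1)*(v + 4)*(v^2 + 2*v - 8) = (v - 2)*(v + 1)*(v + 4)*(v + 4)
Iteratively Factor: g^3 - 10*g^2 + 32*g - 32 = (g - 4)*(g^2 - 6*g + 8) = (g - 4)*(g - 2)*(g - 4)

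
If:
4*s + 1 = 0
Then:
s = -1/4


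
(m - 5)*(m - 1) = m^2 - 6*m + 5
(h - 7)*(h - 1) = h^2 - 8*h + 7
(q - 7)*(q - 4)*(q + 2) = q^3 - 9*q^2 + 6*q + 56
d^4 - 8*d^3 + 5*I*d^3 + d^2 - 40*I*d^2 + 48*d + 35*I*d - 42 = (d - 7)*(d - 1)*(d + 2*I)*(d + 3*I)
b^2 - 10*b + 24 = (b - 6)*(b - 4)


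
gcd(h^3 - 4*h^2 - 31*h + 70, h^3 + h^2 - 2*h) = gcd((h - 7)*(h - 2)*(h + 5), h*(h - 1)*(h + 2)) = 1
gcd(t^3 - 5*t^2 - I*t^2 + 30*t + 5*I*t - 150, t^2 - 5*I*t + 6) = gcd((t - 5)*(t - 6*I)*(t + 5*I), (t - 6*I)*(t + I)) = t - 6*I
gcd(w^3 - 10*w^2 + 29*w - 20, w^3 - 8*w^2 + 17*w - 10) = w^2 - 6*w + 5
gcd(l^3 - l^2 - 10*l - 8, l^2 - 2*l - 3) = l + 1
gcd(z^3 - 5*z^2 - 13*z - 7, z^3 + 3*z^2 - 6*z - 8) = z + 1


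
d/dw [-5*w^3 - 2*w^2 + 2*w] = -15*w^2 - 4*w + 2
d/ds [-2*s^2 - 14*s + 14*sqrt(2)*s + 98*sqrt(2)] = -4*s - 14 + 14*sqrt(2)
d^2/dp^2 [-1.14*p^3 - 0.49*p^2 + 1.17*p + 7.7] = -6.84*p - 0.98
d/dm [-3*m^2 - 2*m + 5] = -6*m - 2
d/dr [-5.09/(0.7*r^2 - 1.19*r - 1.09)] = (7.126*r - 6.0571)/(-0.7*r^2 + 1.19*r + 1.09)^2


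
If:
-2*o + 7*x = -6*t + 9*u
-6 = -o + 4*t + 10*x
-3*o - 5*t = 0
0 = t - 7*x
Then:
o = 210/149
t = -126/149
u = -434/447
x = -18/149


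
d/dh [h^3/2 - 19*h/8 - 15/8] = 3*h^2/2 - 19/8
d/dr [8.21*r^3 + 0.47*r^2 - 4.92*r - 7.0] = 24.63*r^2 + 0.94*r - 4.92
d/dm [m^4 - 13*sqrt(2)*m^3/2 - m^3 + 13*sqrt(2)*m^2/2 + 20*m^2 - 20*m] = 4*m^3 - 39*sqrt(2)*m^2/2 - 3*m^2 + 13*sqrt(2)*m + 40*m - 20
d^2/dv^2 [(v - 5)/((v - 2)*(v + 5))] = 2*(v^3 - 15*v^2 - 15*v - 65)/(v^6 + 9*v^5 - 3*v^4 - 153*v^3 + 30*v^2 + 900*v - 1000)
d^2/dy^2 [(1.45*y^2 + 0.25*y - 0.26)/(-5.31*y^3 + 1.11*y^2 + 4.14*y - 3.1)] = (-81.7686900000001*y^6 - 42.29415*y^5 - 94.442598*y^4 + 311.357754*y^3 - 12.925728*y^2 - 23.671836*y - 23.584088)/(149.721291*y^9 - 93.893013*y^8 - 330.568209*y^7 + 407.265543*y^6 + 148.100886*y^5 - 454.507578*y^4 + 167.603796*y^3 + 127.39698*y^2 - 119.3562*y + 29.791)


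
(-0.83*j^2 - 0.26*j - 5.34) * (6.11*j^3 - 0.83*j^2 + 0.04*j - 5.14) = -5.0713*j^5 - 0.8997*j^4 - 32.4448*j^3 + 8.688*j^2 + 1.1228*j + 27.4476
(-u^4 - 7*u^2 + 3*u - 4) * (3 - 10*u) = 10*u^5 - 3*u^4 + 70*u^3 - 51*u^2 + 49*u - 12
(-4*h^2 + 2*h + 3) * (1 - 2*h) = 8*h^3 - 8*h^2 - 4*h + 3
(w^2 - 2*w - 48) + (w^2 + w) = 2*w^2 - w - 48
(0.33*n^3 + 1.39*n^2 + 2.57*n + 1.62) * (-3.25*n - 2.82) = -1.0725*n^4 - 5.4481*n^3 - 12.2723*n^2 - 12.5124*n - 4.5684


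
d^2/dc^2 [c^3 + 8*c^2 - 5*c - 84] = 6*c + 16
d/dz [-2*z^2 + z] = 1 - 4*z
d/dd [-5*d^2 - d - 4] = -10*d - 1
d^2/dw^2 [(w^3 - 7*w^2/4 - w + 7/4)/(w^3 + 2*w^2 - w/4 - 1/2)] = 6*(-80*w^6 - 48*w^5 + 132*w^4 + 380*w^3 + 252*w^2 - 48*w + 33)/(64*w^9 + 384*w^8 + 720*w^7 + 224*w^6 - 564*w^5 - 312*w^4 + 143*w^3 + 90*w^2 - 12*w - 8)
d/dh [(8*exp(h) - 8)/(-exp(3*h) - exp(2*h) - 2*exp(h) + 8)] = 8*(-(1 - exp(h))*(3*exp(2*h) + 2*exp(h) + 2) - exp(3*h) - exp(2*h) - 2*exp(h) + 8)*exp(h)/(exp(3*h) + exp(2*h) + 2*exp(h) - 8)^2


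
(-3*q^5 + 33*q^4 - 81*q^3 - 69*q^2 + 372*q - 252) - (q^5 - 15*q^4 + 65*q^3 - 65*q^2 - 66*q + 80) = -4*q^5 + 48*q^4 - 146*q^3 - 4*q^2 + 438*q - 332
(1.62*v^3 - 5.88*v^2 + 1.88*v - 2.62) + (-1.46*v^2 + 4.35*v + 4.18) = 1.62*v^3 - 7.34*v^2 + 6.23*v + 1.56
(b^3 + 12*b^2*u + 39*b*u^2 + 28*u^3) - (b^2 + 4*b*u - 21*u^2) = b^3 + 12*b^2*u - b^2 + 39*b*u^2 - 4*b*u + 28*u^3 + 21*u^2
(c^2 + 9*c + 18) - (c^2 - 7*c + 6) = 16*c + 12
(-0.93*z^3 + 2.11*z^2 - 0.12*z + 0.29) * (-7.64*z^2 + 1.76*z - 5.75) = 7.1052*z^5 - 17.7572*z^4 + 9.9779*z^3 - 14.5593*z^2 + 1.2004*z - 1.6675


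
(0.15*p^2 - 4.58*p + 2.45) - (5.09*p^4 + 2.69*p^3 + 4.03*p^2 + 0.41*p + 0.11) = -5.09*p^4 - 2.69*p^3 - 3.88*p^2 - 4.99*p + 2.34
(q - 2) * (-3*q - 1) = -3*q^2 + 5*q + 2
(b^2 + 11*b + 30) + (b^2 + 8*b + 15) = 2*b^2 + 19*b + 45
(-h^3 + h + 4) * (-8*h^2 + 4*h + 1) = 8*h^5 - 4*h^4 - 9*h^3 - 28*h^2 + 17*h + 4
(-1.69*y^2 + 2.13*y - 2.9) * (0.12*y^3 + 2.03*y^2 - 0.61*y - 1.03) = -0.2028*y^5 - 3.1751*y^4 + 5.0068*y^3 - 5.4456*y^2 - 0.4249*y + 2.987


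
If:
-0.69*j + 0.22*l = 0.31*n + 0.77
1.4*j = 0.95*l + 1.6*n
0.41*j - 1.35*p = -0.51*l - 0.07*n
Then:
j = 0.851388130170126*p - 0.562973115342594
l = 2.02542141407835*p + 0.566353207429374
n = -0.457629350710161*p - 0.828873692835961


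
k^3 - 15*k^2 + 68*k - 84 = (k - 7)*(k - 6)*(k - 2)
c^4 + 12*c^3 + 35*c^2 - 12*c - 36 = (c - 1)*(c + 1)*(c + 6)^2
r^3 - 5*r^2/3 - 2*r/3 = r*(r - 2)*(r + 1/3)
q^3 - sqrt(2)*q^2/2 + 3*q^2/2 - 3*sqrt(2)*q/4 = q*(q + 3/2)*(q - sqrt(2)/2)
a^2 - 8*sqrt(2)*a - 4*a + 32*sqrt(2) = (a - 4)*(a - 8*sqrt(2))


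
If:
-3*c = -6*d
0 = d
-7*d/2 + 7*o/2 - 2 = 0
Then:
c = 0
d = 0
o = 4/7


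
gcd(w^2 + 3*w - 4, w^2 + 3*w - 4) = w^2 + 3*w - 4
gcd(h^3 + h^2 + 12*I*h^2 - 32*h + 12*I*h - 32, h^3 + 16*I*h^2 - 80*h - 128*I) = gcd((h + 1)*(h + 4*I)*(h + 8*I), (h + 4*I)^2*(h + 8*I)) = h^2 + 12*I*h - 32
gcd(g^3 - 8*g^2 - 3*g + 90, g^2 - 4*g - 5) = g - 5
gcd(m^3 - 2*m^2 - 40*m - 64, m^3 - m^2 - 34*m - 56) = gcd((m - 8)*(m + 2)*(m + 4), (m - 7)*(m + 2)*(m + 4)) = m^2 + 6*m + 8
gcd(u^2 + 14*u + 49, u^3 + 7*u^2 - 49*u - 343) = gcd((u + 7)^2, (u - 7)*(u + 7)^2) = u^2 + 14*u + 49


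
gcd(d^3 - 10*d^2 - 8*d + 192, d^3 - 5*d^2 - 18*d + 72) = d^2 - 2*d - 24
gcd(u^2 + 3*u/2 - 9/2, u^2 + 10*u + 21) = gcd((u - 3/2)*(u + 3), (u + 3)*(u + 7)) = u + 3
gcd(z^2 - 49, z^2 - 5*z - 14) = z - 7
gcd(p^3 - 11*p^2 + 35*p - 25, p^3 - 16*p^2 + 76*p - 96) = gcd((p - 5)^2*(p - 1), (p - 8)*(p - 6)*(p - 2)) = 1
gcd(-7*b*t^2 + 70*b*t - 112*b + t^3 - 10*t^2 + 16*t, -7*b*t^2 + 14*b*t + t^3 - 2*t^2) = -7*b*t + 14*b + t^2 - 2*t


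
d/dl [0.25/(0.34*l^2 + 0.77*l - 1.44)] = (-0.17*l - 0.1925)/(0.34*l^2 + 0.77*l - 1.44)^2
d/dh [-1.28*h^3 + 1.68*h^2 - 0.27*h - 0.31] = -3.84*h^2 + 3.36*h - 0.27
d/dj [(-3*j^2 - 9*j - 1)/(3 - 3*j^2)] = (-9*j^2 - 8*j - 9)/(3*(j^4 - 2*j^2 + 1))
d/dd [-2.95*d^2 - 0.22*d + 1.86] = -5.9*d - 0.22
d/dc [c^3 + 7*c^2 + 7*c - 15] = 3*c^2 + 14*c + 7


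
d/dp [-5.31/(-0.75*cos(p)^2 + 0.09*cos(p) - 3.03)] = (7.965*cos(p) - 0.4779)*sin(p)/(0.75*cos(p)^2 - 0.09*cos(p) + 3.03)^2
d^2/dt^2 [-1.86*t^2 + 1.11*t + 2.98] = -3.72000000000000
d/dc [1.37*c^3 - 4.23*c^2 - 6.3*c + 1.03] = 4.11*c^2 - 8.46*c - 6.3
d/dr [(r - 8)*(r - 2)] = 2*r - 10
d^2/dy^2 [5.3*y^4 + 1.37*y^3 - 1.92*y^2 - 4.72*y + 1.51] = 63.6*y^2 + 8.22*y - 3.84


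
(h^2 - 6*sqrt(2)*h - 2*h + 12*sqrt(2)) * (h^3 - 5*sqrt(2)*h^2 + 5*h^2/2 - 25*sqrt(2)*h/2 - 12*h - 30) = h^5 - 11*sqrt(2)*h^4 + h^4/2 - 11*sqrt(2)*h^3/2 + 43*h^3 + 24*h^2 + 127*sqrt(2)*h^2 - 240*h + 36*sqrt(2)*h - 360*sqrt(2)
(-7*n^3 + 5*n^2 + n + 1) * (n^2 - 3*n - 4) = -7*n^5 + 26*n^4 + 14*n^3 - 22*n^2 - 7*n - 4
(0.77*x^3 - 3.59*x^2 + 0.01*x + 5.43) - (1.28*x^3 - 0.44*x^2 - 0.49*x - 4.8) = -0.51*x^3 - 3.15*x^2 + 0.5*x + 10.23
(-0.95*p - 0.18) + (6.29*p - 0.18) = 5.34*p - 0.36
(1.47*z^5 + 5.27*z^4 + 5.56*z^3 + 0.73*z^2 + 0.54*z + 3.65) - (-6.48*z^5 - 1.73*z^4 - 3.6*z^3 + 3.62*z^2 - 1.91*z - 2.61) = 7.95*z^5 + 7.0*z^4 + 9.16*z^3 - 2.89*z^2 + 2.45*z + 6.26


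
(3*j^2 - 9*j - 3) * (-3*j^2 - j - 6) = -9*j^4 + 24*j^3 + 57*j + 18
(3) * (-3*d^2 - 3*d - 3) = -9*d^2 - 9*d - 9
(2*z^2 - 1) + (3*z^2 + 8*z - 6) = 5*z^2 + 8*z - 7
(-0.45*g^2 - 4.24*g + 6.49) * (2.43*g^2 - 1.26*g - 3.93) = -1.0935*g^4 - 9.7362*g^3 + 22.8816*g^2 + 8.4858*g - 25.5057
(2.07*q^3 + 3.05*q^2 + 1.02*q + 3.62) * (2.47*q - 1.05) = 5.1129*q^4 + 5.36*q^3 - 0.6831*q^2 + 7.8704*q - 3.801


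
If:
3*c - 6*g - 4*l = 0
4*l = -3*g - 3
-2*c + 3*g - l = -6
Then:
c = -6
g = -5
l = 3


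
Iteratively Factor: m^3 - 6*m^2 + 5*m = (m)*(m^2 - 6*m + 5) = m*(m - 5)*(m - 1)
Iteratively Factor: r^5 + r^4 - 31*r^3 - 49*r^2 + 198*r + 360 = (r + 4)*(r^4 - 3*r^3 - 19*r^2 + 27*r + 90) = (r + 3)*(r + 4)*(r^3 - 6*r^2 - r + 30) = (r - 5)*(r + 3)*(r + 4)*(r^2 - r - 6) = (r - 5)*(r - 3)*(r + 3)*(r + 4)*(r + 2)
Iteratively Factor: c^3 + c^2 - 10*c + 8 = (c + 4)*(c^2 - 3*c + 2) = (c - 2)*(c + 4)*(c - 1)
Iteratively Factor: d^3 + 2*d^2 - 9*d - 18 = (d - 3)*(d^2 + 5*d + 6) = (d - 3)*(d + 2)*(d + 3)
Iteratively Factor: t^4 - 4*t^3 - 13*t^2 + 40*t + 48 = (t - 4)*(t^3 - 13*t - 12) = (t - 4)*(t + 3)*(t^2 - 3*t - 4) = (t - 4)*(t + 1)*(t + 3)*(t - 4)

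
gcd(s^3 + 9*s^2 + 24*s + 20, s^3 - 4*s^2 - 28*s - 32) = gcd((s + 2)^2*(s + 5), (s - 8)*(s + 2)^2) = s^2 + 4*s + 4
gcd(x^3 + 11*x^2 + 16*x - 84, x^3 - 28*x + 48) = x^2 + 4*x - 12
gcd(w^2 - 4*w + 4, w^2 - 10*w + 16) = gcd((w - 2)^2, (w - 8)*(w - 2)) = w - 2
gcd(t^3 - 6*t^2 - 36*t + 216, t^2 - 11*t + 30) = t - 6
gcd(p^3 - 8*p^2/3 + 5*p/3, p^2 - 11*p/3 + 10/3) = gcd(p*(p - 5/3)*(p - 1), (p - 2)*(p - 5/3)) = p - 5/3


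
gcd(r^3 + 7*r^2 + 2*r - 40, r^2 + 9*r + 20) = r^2 + 9*r + 20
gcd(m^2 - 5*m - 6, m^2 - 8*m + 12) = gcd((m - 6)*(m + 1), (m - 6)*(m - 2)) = m - 6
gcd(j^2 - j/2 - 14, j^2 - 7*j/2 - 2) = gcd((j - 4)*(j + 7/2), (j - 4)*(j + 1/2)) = j - 4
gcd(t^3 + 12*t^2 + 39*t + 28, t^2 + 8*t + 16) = t + 4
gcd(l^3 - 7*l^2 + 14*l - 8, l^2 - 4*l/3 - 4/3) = l - 2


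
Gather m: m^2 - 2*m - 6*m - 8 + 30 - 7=m^2 - 8*m + 15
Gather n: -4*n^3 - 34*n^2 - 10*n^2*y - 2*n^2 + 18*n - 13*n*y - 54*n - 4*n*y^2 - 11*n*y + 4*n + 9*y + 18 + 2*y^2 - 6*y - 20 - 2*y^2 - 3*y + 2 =-4*n^3 + n^2*(-10*y - 36) + n*(-4*y^2 - 24*y - 32)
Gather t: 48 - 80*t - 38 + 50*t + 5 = 15 - 30*t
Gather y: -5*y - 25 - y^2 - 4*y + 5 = -y^2 - 9*y - 20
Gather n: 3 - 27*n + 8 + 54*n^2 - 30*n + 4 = 54*n^2 - 57*n + 15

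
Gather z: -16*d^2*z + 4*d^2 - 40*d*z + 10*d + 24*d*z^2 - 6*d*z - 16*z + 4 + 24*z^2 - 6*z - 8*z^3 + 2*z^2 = 4*d^2 + 10*d - 8*z^3 + z^2*(24*d + 26) + z*(-16*d^2 - 46*d - 22) + 4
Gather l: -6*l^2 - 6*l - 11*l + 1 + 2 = -6*l^2 - 17*l + 3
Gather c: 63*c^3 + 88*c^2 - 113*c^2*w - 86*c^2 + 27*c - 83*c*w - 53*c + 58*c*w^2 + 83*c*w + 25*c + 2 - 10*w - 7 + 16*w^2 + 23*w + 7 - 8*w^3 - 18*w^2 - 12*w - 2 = 63*c^3 + c^2*(2 - 113*w) + c*(58*w^2 - 1) - 8*w^3 - 2*w^2 + w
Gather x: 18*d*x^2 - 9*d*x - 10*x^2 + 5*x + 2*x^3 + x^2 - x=2*x^3 + x^2*(18*d - 9) + x*(4 - 9*d)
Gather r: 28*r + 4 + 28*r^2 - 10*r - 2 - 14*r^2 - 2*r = 14*r^2 + 16*r + 2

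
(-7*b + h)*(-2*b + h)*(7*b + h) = 98*b^3 - 49*b^2*h - 2*b*h^2 + h^3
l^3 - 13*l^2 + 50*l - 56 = (l - 7)*(l - 4)*(l - 2)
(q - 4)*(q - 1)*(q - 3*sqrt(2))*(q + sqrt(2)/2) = q^4 - 5*q^3 - 5*sqrt(2)*q^3/2 + q^2 + 25*sqrt(2)*q^2/2 - 10*sqrt(2)*q + 15*q - 12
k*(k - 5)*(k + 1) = k^3 - 4*k^2 - 5*k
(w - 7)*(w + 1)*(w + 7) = w^3 + w^2 - 49*w - 49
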